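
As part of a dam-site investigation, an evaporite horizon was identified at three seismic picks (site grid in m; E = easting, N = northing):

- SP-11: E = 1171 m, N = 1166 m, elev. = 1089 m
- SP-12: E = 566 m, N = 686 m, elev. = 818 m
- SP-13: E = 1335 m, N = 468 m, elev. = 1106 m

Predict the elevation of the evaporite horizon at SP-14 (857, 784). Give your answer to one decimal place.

939.3 m

Two edge vectors: SP-11→SP-12 = (-605, -480, -271), SP-11→SP-13 = (164, -698, 17).
Normal n = (SP-11→SP-12) × (SP-11→SP-13) = (-197318, -34159, 501010).
So ∂z/∂E = −n_x/n_z = 0.393840 and ∂z/∂N = −n_y/n_z = 0.068180.
Intercept c from SP-11: 1089 − 461.19 − 79.50 = 548.31.
At (857, 784): z = 337.5 + 53.5 + 548.31 = 939.3 m.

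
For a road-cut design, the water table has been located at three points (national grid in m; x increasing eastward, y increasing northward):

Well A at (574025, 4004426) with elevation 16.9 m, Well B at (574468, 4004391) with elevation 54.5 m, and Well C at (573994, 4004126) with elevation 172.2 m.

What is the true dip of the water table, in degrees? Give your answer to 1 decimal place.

27.7°

Two edge vectors: Well A→Well B = (443, -35, 37.6), Well A→Well C = (-31, -300, 155.3).
Normal n = (Well A→Well B) × (Well A→Well C) = (5844.5, -69963.5, -133985).
So ∂z/∂x = −n_x/n_z = 0.04362 and ∂z/∂y = −n_y/n_z = −0.52217.
Gradient magnitude |∇z| = √(a² + b²) = √(0.00190 + 0.27267) = 0.52399.
True dip = arctan(0.52399) = 27.7°, dipping toward N (azimuth ≈ 355°).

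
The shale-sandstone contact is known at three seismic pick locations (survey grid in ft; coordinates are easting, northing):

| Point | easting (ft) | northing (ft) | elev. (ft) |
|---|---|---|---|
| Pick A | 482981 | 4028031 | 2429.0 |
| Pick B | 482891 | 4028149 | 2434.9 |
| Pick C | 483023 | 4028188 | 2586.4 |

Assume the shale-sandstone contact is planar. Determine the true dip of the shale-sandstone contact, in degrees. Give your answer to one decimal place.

50.0°

Let the plane be z = a·easting + b·northing + c.
Pick B−Pick A: −90a + 118b = 5.9;  Pick C−Pick A: 42a + 157b = 157.4.
Solving gives a = 0.92460, b = 0.75520.
Gradient magnitude |∇z| = √(a² + b²) = √(0.85488 + 0.57033) = 1.19382.
True dip = arctan(1.19382) = 50.0°, dipping toward SW (azimuth ≈ 231°).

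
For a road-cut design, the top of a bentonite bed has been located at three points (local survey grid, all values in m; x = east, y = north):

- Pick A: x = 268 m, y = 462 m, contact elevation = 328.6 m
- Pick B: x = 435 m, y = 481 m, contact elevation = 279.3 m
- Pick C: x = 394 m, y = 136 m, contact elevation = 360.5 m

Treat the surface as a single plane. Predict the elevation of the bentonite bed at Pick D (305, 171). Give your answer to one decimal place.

Let the plane be z = a·x + b·y + c.
Pick B−Pick A: 167a + 19b = −49.3;  Pick C−Pick A: 126a − 326b = 31.9.
Solving gives a = −0.27211, b = −0.20302.
Then c = 328.6 − a·268 − b·462 = 495.32.
At (305, 171): z = −83.0 − 34.7 + 495.32 = 377.6 m.

377.6 m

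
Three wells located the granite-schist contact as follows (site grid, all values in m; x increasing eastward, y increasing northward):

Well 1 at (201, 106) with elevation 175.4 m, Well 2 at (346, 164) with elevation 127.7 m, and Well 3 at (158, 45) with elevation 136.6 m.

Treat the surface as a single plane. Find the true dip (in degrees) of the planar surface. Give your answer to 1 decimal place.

55.5°

Let the plane be z = a·x + b·y + c.
Well 2−Well 1: 145a + 58b = −47.7;  Well 3−Well 1: −43a − 61b = −38.8.
Solving gives a = −0.81249, b = 1.20880.
Gradient magnitude |∇z| = √(a² + b²) = √(0.66013 + 1.46120) = 1.45648.
True dip = arctan(1.45648) = 55.5°, dipping toward SE (azimuth ≈ 146°).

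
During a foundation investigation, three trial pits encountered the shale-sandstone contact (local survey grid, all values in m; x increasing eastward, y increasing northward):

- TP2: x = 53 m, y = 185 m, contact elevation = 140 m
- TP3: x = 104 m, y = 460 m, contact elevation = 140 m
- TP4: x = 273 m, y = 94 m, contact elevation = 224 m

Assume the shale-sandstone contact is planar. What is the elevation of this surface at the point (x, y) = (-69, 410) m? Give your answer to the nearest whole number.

82 m

Two edge vectors: TP2→TP3 = (51, 275, 0), TP2→TP4 = (220, -91, 84).
Normal n = (TP2→TP3) × (TP2→TP4) = (23100, -4284, -65141).
So ∂z/∂x = −n_x/n_z = 0.35462 and ∂z/∂y = −n_y/n_z = −0.06577.
Intercept c from TP2: 140 − 18.79 + 12.17 = 133.37.
At (-69, 410): z = −24.5 − 27.0 + 133.37 = 81.9 m.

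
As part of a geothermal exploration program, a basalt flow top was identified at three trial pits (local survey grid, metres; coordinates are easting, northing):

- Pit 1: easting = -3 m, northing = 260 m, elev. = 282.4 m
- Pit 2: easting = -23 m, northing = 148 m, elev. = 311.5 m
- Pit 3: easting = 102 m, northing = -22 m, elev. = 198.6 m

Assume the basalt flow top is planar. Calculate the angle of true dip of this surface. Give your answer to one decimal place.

Let the plane be z = a·easting + b·northing + c.
Pit 2−Pit 1: −20a − 112b = 29.1;  Pit 3−Pit 1: 105a − 282b = −83.8.
Solving gives a = −1.01102, b = −0.07928.
Gradient magnitude |∇z| = √(a² + b²) = √(1.02217 + 0.00629) = 1.01413.
True dip = arctan(1.01413) = 45.4°, dipping toward E (azimuth ≈ 086°).

45.4°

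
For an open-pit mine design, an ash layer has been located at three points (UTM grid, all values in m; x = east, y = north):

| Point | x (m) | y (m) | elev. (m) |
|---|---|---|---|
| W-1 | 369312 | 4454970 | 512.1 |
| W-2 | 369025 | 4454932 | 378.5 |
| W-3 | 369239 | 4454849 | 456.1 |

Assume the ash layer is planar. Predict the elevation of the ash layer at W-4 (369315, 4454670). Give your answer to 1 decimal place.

454.1 m

Two edge vectors: W-1→W-2 = (-287, -38, -133.6), W-1→W-3 = (-73, -121, -56).
Normal n = (W-1→W-2) × (W-1→W-3) = (-14037.6, -6319.2, 31953).
So ∂z/∂x = −n_x/n_z = 0.439320252 and ∂z/∂y = −n_y/n_z = 0.197765468.
Intercept c from W-1: 512.1 − 162246.24 − 881039.23 = −1042773.37.
At (369315, 4454670): z = 162247.6 + 880979.9 − 1042773.37 = 454.1 m.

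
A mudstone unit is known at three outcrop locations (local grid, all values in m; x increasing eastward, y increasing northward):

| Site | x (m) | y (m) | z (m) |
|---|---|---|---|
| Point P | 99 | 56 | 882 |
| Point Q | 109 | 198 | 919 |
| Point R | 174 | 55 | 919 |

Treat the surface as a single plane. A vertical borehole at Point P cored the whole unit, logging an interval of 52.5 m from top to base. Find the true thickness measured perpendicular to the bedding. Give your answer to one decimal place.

Let the plane be z = a·x + b·y + c.
Point Q−Point P: 10a + 142b = 37;  Point R−Point P: 75a − 1b = 37.
Solving gives a = 0.49634, b = 0.22561.
|∇z| = √(a²+b²) = 0.54521, so dip δ = arctan(0.54521) = 28.60°.
True thickness = vertical thickness × cos δ = 52.5 × cos 28.60° = 46.1 m.

46.1 m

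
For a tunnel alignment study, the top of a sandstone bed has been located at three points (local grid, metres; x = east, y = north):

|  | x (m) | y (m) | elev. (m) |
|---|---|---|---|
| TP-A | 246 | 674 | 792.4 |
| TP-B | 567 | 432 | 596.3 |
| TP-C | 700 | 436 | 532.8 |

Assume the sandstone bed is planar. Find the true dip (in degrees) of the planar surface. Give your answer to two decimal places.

Two edge vectors: TP-A→TP-B = (321, -242, -196.1), TP-A→TP-C = (454, -238, -259.6).
Normal n = (TP-A→TP-B) × (TP-A→TP-C) = (16151.4, -5697.8, 33470).
So ∂z/∂x = −n_x/n_z = −0.48256 and ∂z/∂y = −n_y/n_z = 0.17024.
Gradient magnitude |∇z| = √(a² + b²) = √(0.23287 + 0.02898) = 0.51171.
True dip = arctan(0.51171) = 27.10°, dipping toward ESE (azimuth ≈ 109°).

27.10°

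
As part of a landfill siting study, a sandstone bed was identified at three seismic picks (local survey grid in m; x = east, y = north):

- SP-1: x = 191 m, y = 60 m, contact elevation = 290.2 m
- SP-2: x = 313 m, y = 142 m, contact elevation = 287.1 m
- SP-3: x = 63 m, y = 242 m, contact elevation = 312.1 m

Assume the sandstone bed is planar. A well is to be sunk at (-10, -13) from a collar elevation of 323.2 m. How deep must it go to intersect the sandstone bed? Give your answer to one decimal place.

Two edge vectors: SP-1→SP-2 = (122, 82, -3.1), SP-1→SP-3 = (-128, 182, 21.9).
Normal n = (SP-1→SP-2) × (SP-1→SP-3) = (2360, -2275, 32700).
So ∂z/∂x = −n_x/n_z = −0.07217 and ∂z/∂y = −n_y/n_z = 0.06957.
Intercept c from SP-1: 290.2 + 13.78 − 4.17 = 299.81.
At (-10, -13): z_contact = 0.72 − 0.90 + 299.81 = 299.63 m.
Depth below ground = 323.2 − 299.63 = 23.6 m.

23.6 m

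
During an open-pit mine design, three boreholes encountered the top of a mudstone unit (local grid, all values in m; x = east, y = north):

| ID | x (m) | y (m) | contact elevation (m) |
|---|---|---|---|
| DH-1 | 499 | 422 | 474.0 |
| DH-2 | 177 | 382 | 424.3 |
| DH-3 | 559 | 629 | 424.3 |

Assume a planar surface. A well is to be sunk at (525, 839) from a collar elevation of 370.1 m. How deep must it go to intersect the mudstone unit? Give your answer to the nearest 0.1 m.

Two edge vectors: DH-1→DH-2 = (-322, -40, -49.7), DH-1→DH-3 = (60, 207, -49.7).
Normal n = (DH-1→DH-2) × (DH-1→DH-3) = (12275.9, -18985.4, -64254).
So ∂z/∂x = −n_x/n_z = 0.19105 and ∂z/∂y = −n_y/n_z = −0.29547.
Intercept c from DH-1: 474 − 95.34 + 124.69 = 503.35.
At (525, 839): z_contact = 100.30 − 247.90 + 503.35 = 355.75 m.
Depth below ground = 370.1 − 355.75 = 14.3 m.

14.3 m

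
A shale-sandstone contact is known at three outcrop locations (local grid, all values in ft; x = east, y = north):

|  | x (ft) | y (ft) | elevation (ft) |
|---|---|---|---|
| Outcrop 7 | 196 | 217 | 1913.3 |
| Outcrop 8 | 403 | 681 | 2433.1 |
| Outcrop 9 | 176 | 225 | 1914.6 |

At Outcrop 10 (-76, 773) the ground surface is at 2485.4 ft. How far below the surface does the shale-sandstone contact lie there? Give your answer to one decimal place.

Let the plane be z = a·x + b·y + c.
Outcrop 8−Outcrop 7: 207a + 464b = 519.8;  Outcrop 9−Outcrop 7: −20a + 8b = 1.3.
Solving gives a = 0.32509, b = 0.97523.
Then c = 1913.3 − a·196 − b·217 = 1637.96.
At (-76, 773): z_contact = −24.71 + 753.85 + 1637.96 = 2367.10 ft.
Depth below ground = 2485.4 − 2367.10 = 118.3 ft.

118.3 ft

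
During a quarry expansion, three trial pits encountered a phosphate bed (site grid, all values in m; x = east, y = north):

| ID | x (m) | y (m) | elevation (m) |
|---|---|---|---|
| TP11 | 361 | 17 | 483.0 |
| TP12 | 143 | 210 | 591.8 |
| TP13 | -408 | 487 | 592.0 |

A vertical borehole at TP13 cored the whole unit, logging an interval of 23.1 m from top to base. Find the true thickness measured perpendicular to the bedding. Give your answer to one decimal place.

Let the plane be z = a·x + b·y + c.
TP12−TP11: −218a + 193b = 108.8;  TP13−TP11: −769a + 470b = 109.
Solving gives a = 0.65494, b = 1.30351.
|∇z| = √(a²+b²) = 1.45879, so dip δ = arctan(1.45879) = 55.57°.
True thickness = vertical thickness × cos δ = 23.1 × cos 55.57° = 13.1 m.

13.1 m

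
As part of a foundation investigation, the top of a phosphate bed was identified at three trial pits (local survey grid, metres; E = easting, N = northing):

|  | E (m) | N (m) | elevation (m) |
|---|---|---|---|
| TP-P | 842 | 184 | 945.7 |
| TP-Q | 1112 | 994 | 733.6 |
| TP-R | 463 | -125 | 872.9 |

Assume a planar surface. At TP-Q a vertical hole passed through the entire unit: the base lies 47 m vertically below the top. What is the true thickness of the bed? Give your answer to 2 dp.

38.24 m

Two edge vectors: TP-P→TP-Q = (270, 810, -212.1), TP-P→TP-R = (-379, -309, -72.8).
Normal n = (TP-P→TP-Q) × (TP-P→TP-R) = (-124506.9, 100041.9, 223560).
So ∂z/∂E = −n_x/n_z = 0.55693 and ∂z/∂N = −n_y/n_z = −0.44749.
|∇z| = √(a²+b²) = 0.71444, so dip δ = arctan(0.71444) = 35.54°.
True thickness = vertical thickness × cos δ = 47 × cos 35.54° = 38.24 m.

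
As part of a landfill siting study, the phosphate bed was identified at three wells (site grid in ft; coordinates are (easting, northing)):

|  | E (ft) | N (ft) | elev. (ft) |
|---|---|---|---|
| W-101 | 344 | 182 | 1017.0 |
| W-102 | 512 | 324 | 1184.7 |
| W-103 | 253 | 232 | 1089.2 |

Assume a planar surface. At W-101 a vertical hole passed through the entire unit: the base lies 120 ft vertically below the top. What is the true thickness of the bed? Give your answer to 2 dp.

Two edge vectors: W-101→W-102 = (168, 142, 167.7), W-101→W-103 = (-91, 50, 72.2).
Normal n = (W-101→W-102) × (W-101→W-103) = (1867.4, -27390.3, 21322).
So ∂z/∂E = −n_x/n_z = −0.08758 and ∂z/∂N = −n_y/n_z = 1.28460.
|∇z| = √(a²+b²) = 1.28758, so dip δ = arctan(1.28758) = 52.17°.
True thickness = vertical thickness × cos δ = 120 × cos 52.17° = 73.61 ft.

73.61 ft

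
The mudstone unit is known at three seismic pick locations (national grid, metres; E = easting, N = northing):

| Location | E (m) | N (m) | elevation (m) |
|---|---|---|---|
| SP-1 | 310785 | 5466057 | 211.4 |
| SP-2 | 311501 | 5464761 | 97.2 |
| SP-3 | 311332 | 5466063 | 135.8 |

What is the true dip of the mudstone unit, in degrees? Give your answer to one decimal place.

Two edge vectors: SP-1→SP-2 = (716, -1296, -114.2), SP-1→SP-3 = (547, 6, -75.6).
Normal n = (SP-1→SP-2) × (SP-1→SP-3) = (98662.8, -8337.8, 713208).
So ∂z/∂E = −n_x/n_z = −0.13834 and ∂z/∂N = −n_y/n_z = 0.01169.
Gradient magnitude |∇z| = √(a² + b²) = √(0.01914 + 0.00014) = 0.13883.
True dip = arctan(0.13883) = 7.9°, dipping toward E (azimuth ≈ 095°).

7.9°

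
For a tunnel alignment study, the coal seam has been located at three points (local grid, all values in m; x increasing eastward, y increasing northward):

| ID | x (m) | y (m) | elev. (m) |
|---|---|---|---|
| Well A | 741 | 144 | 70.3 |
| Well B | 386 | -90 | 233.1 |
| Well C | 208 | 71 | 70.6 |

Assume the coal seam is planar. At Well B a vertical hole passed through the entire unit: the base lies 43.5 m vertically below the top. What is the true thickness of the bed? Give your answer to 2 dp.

32.57 m

Let the plane be z = a·x + b·y + c.
Well B−Well A: −355a − 234b = 162.8;  Well C−Well A: −533a − 73b = 0.3.
Solving gives a = 0.11957, b = −0.87712.
|∇z| = √(a²+b²) = 0.88524, so dip δ = arctan(0.88524) = 41.52°.
True thickness = vertical thickness × cos δ = 43.5 × cos 41.52° = 32.57 m.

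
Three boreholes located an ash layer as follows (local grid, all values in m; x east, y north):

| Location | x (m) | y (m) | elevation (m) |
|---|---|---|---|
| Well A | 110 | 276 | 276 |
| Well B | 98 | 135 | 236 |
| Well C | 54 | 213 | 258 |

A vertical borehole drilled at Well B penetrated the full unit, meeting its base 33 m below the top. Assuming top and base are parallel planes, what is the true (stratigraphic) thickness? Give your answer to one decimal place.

Two edge vectors: Well A→Well B = (-12, -141, -40), Well A→Well C = (-56, -63, -18).
Normal n = (Well A→Well B) × (Well A→Well C) = (18, 2024, -7140).
So ∂z/∂x = −n_x/n_z = 0.00252 and ∂z/∂y = −n_y/n_z = 0.28347.
|∇z| = √(a²+b²) = 0.28348, so dip δ = arctan(0.28348) = 15.83°.
True thickness = vertical thickness × cos δ = 33 × cos 15.83° = 31.7 m.

31.7 m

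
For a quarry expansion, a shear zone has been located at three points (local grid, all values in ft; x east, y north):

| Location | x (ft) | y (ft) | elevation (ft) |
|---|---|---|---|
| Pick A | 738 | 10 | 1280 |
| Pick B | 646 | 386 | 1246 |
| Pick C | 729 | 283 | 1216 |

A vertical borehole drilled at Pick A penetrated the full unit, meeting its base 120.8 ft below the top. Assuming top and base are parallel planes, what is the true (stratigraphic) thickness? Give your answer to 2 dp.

Let the plane be z = a·x + b·y + c.
Pick B−Pick A: −92a + 376b = −34;  Pick C−Pick A: −9a + 273b = −64.
Solving gives a = −0.68020, b = −0.25686.
|∇z| = √(a²+b²) = 0.72708, so dip δ = arctan(0.72708) = 36.02°.
True thickness = vertical thickness × cos δ = 120.8 × cos 36.02° = 97.70 ft.

97.70 ft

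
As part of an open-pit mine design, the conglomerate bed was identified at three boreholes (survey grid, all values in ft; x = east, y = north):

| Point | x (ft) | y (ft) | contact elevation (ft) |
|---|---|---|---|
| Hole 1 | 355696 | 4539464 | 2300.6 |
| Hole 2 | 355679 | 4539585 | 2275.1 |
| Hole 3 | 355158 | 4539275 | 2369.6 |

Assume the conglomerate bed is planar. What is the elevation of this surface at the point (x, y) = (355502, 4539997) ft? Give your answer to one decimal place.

Two edge vectors: Hole 1→Hole 2 = (-17, 121, -25.5), Hole 1→Hole 3 = (-538, -189, 69).
Normal n = (Hole 1→Hole 2) × (Hole 1→Hole 3) = (3529.5, 14892, 68311).
So ∂z/∂x = −n_x/n_z = −0.051668106 and ∂z/∂y = −n_y/n_z = −0.218002957.
Intercept c from Hole 1: 2300.6 + 18378.14 + 989616.58 = 1010295.31.
At (355502, 4539997): z = −18368.1 − 989732.8 + 1010295.31 = 2194.4 ft.

2194.4 ft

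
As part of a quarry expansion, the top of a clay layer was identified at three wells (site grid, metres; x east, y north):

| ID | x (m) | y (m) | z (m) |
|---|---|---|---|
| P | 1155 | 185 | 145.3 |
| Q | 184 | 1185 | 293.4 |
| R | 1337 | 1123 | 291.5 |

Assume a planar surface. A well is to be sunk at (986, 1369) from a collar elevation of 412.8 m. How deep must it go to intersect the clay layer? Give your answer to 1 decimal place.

85.6 m

Two edge vectors: P→Q = (-971, 1000, 148.1), P→R = (182, 938, 146.2).
Normal n = (P→Q) × (P→R) = (7282.2, 168914.4, -1092798).
So ∂z/∂x = −n_x/n_z = 0.006664 and ∂z/∂y = −n_y/n_z = 0.154571.
Intercept c from P: 145.3 − 7.70 − 28.60 = 109.01.
At (986, 1369): z_contact = 6.57 + 211.61 + 109.01 = 327.19 m.
Depth below ground = 412.8 − 327.19 = 85.6 m.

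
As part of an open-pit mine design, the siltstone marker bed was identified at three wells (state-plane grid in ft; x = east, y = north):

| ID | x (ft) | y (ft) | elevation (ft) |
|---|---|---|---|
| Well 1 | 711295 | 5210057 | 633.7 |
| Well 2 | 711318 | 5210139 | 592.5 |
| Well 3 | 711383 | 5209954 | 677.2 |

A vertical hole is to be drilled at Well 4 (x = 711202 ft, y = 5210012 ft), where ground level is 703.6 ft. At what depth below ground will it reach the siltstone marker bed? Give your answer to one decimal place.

41.6 ft

Let the plane be z = a·x + b·y + c.
Well 2−Well 1: 23a + 82b = −41.2;  Well 3−Well 1: 88a − 103b = 43.5.
Solving gives a = −0.070589463, b = −0.482639541.
Then c = 633.7 − a·711295 − b·5210057 = 2565423.15.
At (711202, 5210012): z_contact = −50203.37 − 2514557.80 + 2565423.15 = 661.98 ft.
Depth below ground = 703.6 − 661.98 = 41.6 ft.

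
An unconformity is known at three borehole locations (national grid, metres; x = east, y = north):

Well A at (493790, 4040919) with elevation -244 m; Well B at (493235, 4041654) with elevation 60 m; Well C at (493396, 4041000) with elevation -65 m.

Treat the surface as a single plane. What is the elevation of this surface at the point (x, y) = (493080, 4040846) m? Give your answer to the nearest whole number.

Let the plane be z = a·x + b·y + c.
Well B−Well A: −555a + 735b = 304;  Well C−Well A: −394a + 81b = 179.
Solving gives a = −0.43714513, b = 0.08351626.
Then c = -244 − a·493790 − b·4040919 = −121868.54.
At (493080, 4040846): z = −215547.5 + 337476.3 − 121868.54 = 60.3 m.

60 m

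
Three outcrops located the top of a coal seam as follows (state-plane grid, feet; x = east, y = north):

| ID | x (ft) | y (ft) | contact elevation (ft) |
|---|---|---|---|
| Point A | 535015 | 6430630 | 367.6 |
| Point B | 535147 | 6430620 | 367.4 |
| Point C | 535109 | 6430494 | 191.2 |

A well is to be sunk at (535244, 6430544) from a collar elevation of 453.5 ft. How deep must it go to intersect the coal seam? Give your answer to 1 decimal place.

Two edge vectors: Point A→Point B = (132, -10, -0.2), Point A→Point C = (94, -136, -176.4).
Normal n = (Point A→Point B) × (Point A→Point C) = (1736.8, 23266, -17012).
So ∂z/∂x = −n_x/n_z = 0.102092640 and ∂z/∂y = −n_y/n_z = 1.367622854.
Intercept c from Point A: 367.6 − 54621.09 − 8794676.56 = −8848930.05.
At (535244, 6430544): z_contact = 54644.47 + 8794558.94 − 8848930.05 = 273.36 ft.
Depth below ground = 453.5 − 273.36 = 180.1 ft.

180.1 ft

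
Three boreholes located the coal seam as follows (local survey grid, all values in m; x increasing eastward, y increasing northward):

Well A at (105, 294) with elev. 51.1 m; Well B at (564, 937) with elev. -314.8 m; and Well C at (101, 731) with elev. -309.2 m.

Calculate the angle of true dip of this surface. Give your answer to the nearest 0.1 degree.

Let the plane be z = a·x + b·y + c.
Well B−Well A: 459a + 643b = −365.9;  Well C−Well A: −4a + 437b = −360.3.
Solving gives a = 0.35330, b = −0.82125.
Gradient magnitude |∇z| = √(a² + b²) = √(0.12482 + 0.67445) = 0.89402.
True dip = arctan(0.89402) = 41.8°, dipping toward NNW (azimuth ≈ 337°).

41.8°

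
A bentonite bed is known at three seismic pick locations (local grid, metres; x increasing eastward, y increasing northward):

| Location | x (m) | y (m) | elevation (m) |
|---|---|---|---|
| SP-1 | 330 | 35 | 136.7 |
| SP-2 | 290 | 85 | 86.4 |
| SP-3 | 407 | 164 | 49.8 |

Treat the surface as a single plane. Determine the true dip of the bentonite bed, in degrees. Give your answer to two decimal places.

40.35°

Let the plane be z = a·x + b·y + c.
SP-2−SP-1: −40a + 50b = −50.3;  SP-3−SP-1: 77a + 129b = −86.9.
Solving gives a = 0.23792, b = −0.81566.
Gradient magnitude |∇z| = √(a² + b²) = √(0.05661 + 0.66530) = 0.84965.
True dip = arctan(0.84965) = 40.35°, dipping toward NNW (azimuth ≈ 344°).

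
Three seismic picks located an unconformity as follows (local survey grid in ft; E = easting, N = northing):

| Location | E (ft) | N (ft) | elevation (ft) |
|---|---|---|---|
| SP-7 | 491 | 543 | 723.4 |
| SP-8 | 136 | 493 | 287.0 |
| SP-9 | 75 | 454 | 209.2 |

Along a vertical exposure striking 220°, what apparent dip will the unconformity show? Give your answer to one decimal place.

40.5°

Let the plane be z = a·E + b·N + c.
SP-8−SP-7: −355a − 50b = −436.4;  SP-9−SP-7: −416a − 89b = −514.2.
Solving gives a = 1.21627, b = 0.09251.
Unit vector along 220° is (sin 220°, cos 220°) = (-0.6428, -0.7660).
Slope in that direction = a·(-0.6428) + b·(-0.7660) = −0.85266.
Apparent dip = arctan|0.85266| = 40.5° (true dip is 50.7°, so apparent ≤ true as expected).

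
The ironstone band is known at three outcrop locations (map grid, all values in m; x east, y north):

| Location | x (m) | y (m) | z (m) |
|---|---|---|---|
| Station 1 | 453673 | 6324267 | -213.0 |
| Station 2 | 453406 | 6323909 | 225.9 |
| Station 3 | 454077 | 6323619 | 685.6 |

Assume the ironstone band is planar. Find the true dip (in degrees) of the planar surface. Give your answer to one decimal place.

Two edge vectors: Station 1→Station 2 = (-267, -358, 438.9), Station 1→Station 3 = (404, -648, 898.6).
Normal n = (Station 1→Station 2) × (Station 1→Station 3) = (-37291.6, 417241.8, 317648).
So ∂z/∂x = −n_x/n_z = 0.11740 and ∂z/∂y = −n_y/n_z = −1.31354.
Gradient magnitude |∇z| = √(a² + b²) = √(0.01378 + 1.72537) = 1.31877.
True dip = arctan(1.31877) = 52.8°, dipping toward N (azimuth ≈ 355°).

52.8°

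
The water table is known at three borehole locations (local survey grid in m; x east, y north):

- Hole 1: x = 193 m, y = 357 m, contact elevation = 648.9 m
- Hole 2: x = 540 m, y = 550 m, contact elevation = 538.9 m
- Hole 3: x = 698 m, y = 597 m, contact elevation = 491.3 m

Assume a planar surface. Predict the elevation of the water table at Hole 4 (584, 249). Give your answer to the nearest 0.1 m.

Let the plane be z = a·x + b·y + c.
Hole 2−Hole 1: 347a + 193b = −110;  Hole 3−Hole 1: 505a + 240b = −157.6.
Solving gives a = −0.28317, b = −0.06082.
Then c = 648.9 − a·193 − b·357 = 725.27.
At (584, 249): z = −165.4 − 15.1 + 725.27 = 544.7 m.

544.7 m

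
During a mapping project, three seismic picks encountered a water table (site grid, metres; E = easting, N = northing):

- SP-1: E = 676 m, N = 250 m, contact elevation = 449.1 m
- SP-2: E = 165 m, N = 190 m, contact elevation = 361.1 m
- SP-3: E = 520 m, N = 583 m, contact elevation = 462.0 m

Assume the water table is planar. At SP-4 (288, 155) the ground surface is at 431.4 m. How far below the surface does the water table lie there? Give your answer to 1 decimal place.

Two edge vectors: SP-1→SP-2 = (-511, -60, -88), SP-1→SP-3 = (-156, 333, 12.9).
Normal n = (SP-1→SP-2) × (SP-1→SP-3) = (28530, 20319.9, -179523).
So ∂z/∂E = −n_x/n_z = 0.15892 and ∂z/∂N = −n_y/n_z = 0.11319.
Intercept c from SP-1: 449.1 − 107.43 − 28.30 = 313.37.
At (288, 155): z_contact = 45.77 + 17.54 + 313.37 = 376.69 m.
Depth below ground = 431.4 − 376.69 = 54.7 m.

54.7 m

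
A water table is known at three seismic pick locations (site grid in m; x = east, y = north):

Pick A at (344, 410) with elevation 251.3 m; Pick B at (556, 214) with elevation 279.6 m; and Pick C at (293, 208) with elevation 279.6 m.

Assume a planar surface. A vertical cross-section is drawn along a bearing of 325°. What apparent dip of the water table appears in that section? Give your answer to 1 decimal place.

6.7°

Let the plane be z = a·x + b·y + c.
Pick B−Pick A: 212a − 196b = 28.3;  Pick C−Pick A: −51a − 202b = 28.3.
Solving gives a = 0.00321, b = −0.14091.
Unit vector along 325° is (sin 325°, cos 325°) = (-0.5736, 0.8192).
Slope in that direction = a·(-0.5736) + b·(0.8192) = −0.11727.
Apparent dip = arctan|0.11727| = 6.7° (true dip is 8.0°, so apparent ≤ true as expected).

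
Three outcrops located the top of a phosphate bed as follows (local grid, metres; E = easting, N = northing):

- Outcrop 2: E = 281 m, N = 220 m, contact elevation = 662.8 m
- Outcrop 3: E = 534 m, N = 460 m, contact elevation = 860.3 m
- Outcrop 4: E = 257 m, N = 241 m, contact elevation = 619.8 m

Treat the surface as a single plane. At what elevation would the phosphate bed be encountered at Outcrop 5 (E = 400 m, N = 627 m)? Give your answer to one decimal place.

592.6 m

Two edge vectors: Outcrop 2→Outcrop 3 = (253, 240, 197.5), Outcrop 2→Outcrop 4 = (-24, 21, -43).
Normal n = (Outcrop 2→Outcrop 3) × (Outcrop 2→Outcrop 4) = (-14467.5, 6139, 11073).
So ∂z/∂E = −n_x/n_z = 1.30656 and ∂z/∂N = −n_y/n_z = −0.55441.
Intercept c from Outcrop 2: 662.8 − 367.14 + 121.97 = 417.63.
At (400, 627): z = 522.6 − 347.6 + 417.63 = 592.6 m.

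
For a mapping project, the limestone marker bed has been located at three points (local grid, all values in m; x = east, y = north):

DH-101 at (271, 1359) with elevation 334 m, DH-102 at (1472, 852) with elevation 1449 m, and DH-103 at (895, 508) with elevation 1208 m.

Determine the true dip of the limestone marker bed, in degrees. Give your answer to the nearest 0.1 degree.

41.2°

Two edge vectors: DH-101→DH-102 = (1201, -507, 1115), DH-101→DH-103 = (624, -851, 874).
Normal n = (DH-101→DH-102) × (DH-101→DH-103) = (505747, -353914, -705683).
So ∂z/∂x = −n_x/n_z = 0.71668 and ∂z/∂y = −n_y/n_z = −0.50152.
Gradient magnitude |∇z| = √(a² + b²) = √(0.51363 + 0.25152) = 0.87473.
True dip = arctan(0.87473) = 41.2°, dipping toward NW (azimuth ≈ 305°).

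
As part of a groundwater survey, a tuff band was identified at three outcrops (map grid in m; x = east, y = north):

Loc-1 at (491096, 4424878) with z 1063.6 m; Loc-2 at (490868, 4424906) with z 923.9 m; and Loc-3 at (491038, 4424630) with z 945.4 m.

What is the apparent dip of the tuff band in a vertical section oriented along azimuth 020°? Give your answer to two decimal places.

Let the plane be z = a·x + b·y + c.
Loc-2−Loc-1: −228a + 28b = −139.7;  Loc-3−Loc-1: −58a − 248b = −118.2.
Solving gives a = 0.65251, b = 0.32401.
Unit vector along 020° is (sin 20°, cos 20°) = (0.3420, 0.9397).
Slope in that direction = a·(0.3420) + b·(0.9397) = 0.52764.
Apparent dip = arctan|0.52764| = 27.82° (true dip is 36.1°, so apparent ≤ true as expected).

27.82°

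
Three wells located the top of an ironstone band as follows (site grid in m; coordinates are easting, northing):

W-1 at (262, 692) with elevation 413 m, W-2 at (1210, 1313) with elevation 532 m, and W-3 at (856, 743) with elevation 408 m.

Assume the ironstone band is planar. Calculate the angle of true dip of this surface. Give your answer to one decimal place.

Let the plane be z = a·easting + b·northing + c.
W-2−W-1: 948a + 621b = 119;  W-3−W-1: 594a + 51b = −5.
Solving gives a = −0.02862, b = 0.23532.
Gradient magnitude |∇z| = √(a² + b²) = √(0.00082 + 0.05538) = 0.23705.
True dip = arctan(0.23705) = 13.3°, dipping toward S (azimuth ≈ 173°).

13.3°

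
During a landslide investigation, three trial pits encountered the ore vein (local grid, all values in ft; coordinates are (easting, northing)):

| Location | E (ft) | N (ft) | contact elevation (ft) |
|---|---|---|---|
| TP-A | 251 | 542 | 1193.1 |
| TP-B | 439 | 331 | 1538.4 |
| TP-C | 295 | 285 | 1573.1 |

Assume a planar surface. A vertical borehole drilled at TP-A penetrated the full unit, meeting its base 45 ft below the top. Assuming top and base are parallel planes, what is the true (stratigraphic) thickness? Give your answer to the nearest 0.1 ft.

25.5 ft

Two edge vectors: TP-A→TP-B = (188, -211, 345.3), TP-A→TP-C = (44, -257, 380).
Normal n = (TP-A→TP-B) × (TP-A→TP-C) = (8562.1, -56246.8, -39032).
So ∂z/∂E = −n_x/n_z = 0.21936 and ∂z/∂N = −n_y/n_z = −1.44104.
|∇z| = √(a²+b²) = 1.45764, so dip δ = arctan(1.45764) = 55.55°.
True thickness = vertical thickness × cos δ = 45 × cos 55.55° = 25.5 ft.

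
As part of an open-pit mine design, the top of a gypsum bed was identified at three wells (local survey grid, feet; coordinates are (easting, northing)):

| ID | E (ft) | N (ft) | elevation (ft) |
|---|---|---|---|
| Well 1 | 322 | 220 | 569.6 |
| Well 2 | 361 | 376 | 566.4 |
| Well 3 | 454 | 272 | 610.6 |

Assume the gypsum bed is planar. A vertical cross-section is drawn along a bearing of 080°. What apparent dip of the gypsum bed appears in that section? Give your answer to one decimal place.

Two edge vectors: Well 1→Well 2 = (39, 156, -3.2), Well 1→Well 3 = (132, 52, 41).
Normal n = (Well 1→Well 2) × (Well 1→Well 3) = (6562.4, -2021.4, -18564).
So ∂z/∂E = −n_x/n_z = 0.35350 and ∂z/∂N = −n_y/n_z = −0.10889.
Unit vector along 080° is (sin 80°, cos 80°) = (0.9848, 0.1736).
Slope in that direction = a·(0.9848) + b·(0.1736) = 0.32922.
Apparent dip = arctan|0.32922| = 18.2° (true dip is 20.3°, so apparent ≤ true as expected).

18.2°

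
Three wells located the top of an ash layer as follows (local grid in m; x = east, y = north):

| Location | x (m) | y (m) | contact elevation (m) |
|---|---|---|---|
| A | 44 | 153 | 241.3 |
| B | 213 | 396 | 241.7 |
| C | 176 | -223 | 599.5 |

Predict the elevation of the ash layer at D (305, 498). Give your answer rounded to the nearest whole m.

Let the plane be z = a·x + b·y + c.
B−A: 169a + 243b = 0.4;  C−A: 132a − 376b = 358.2.
Solving gives a = 0.91187, b = −0.63254.
Then c = 241.3 − a·44 − b·153 = 297.96.
At (305, 498): z = 278.1 − 315.0 + 297.96 = 261.1 m.

261 m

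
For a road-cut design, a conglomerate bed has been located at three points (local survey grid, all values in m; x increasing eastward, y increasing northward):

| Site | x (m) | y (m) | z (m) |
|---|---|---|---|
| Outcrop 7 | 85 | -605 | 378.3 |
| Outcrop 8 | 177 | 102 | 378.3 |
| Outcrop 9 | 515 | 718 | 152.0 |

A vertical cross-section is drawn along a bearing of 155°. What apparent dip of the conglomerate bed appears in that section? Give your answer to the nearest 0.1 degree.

Let the plane be z = a·x + b·y + c.
Outcrop 8−Outcrop 7: 92a + 707b = 0;  Outcrop 9−Outcrop 7: 430a + 1323b = −226.3.
Solving gives a = −0.87767, b = 0.11421.
Unit vector along 155° is (sin 155°, cos 155°) = (0.4226, -0.9063).
Slope in that direction = a·(0.4226) + b·(-0.9063) = −0.47443.
Apparent dip = arctan|0.47443| = 25.4° (true dip is 41.5°, so apparent ≤ true as expected).

25.4°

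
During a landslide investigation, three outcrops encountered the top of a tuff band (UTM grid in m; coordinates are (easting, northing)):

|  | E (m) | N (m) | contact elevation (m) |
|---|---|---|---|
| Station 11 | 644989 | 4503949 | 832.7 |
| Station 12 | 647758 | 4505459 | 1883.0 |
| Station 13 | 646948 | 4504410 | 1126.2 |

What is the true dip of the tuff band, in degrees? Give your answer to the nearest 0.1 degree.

36.5°

Let the plane be z = a·E + b·N + c.
Station 12−Station 11: 2769a + 1510b = 1050.3;  Station 13−Station 11: 1959a + 461b = 293.5.
Solving gives a = −0.02438, b = 0.74028.
Gradient magnitude |∇z| = √(a² + b²) = √(0.00059 + 0.54801) = 0.74068.
True dip = arctan(0.74068) = 36.5°, dipping toward S (azimuth ≈ 178°).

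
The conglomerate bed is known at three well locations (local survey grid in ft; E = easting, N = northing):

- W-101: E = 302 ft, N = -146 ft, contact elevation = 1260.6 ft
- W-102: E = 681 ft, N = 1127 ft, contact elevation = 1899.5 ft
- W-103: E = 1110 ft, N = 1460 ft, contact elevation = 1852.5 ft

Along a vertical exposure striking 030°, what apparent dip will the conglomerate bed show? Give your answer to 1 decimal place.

15.5°

Let the plane be z = a·E + b·N + c.
W-102−W-101: 379a + 1273b = 638.9;  W-103−W-101: 808a + 1606b = 591.9.
Solving gives a = −0.64915, b = 0.69515.
Unit vector along 030° is (sin 30°, cos 30°) = (0.5000, 0.8660).
Slope in that direction = a·(0.5000) + b·(0.8660) = 0.27744.
Apparent dip = arctan|0.27744| = 15.5° (true dip is 43.6°, so apparent ≤ true as expected).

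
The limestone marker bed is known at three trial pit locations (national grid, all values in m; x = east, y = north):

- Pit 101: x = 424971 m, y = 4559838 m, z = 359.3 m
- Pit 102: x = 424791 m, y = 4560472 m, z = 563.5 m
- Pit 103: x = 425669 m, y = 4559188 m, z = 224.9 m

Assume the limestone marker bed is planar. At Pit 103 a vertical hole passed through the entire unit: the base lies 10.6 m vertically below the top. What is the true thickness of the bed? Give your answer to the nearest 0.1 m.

9.9 m

Two edge vectors: Pit 101→Pit 102 = (-180, 634, 204.2), Pit 101→Pit 103 = (698, -650, -134.4).
Normal n = (Pit 101→Pit 102) × (Pit 101→Pit 103) = (47520.4, 118339.6, -325532).
So ∂z/∂x = −n_x/n_z = 0.14598 and ∂z/∂y = −n_y/n_z = 0.36353.
|∇z| = √(a²+b²) = 0.39174, so dip δ = arctan(0.39174) = 21.39°.
True thickness = vertical thickness × cos δ = 10.6 × cos 21.39° = 9.9 m.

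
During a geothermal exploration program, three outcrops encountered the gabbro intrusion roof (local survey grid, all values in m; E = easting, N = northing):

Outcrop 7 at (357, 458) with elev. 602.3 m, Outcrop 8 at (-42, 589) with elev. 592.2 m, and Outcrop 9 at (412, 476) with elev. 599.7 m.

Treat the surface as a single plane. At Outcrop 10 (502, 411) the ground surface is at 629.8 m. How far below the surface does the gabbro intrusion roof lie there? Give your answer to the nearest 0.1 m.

Let the plane be z = a·E + b·N + c.
Outcrop 8−Outcrop 7: −399a + 131b = −10.1;  Outcrop 9−Outcrop 7: 55a + 18b = −2.6.
Solving gives a = −0.01104, b = −0.11072.
Then c = 602.3 − a·357 − b·458 = 656.95.
At (502, 411): z_contact = −5.54 − 45.51 + 656.95 = 605.90 m.
Depth below ground = 629.8 − 605.90 = 23.9 m.

23.9 m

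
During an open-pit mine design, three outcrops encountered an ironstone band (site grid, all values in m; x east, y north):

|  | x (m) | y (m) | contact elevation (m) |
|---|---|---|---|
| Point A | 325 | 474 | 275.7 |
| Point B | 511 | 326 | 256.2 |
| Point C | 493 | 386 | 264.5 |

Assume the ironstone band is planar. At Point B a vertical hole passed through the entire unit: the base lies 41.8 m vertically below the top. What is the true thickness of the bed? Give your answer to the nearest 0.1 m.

Two edge vectors: Point A→Point B = (186, -148, -19.5), Point A→Point C = (168, -88, -11.2).
Normal n = (Point A→Point B) × (Point A→Point C) = (-58.4, -1192.8, 8496).
So ∂z/∂x = −n_x/n_z = 0.00687 and ∂z/∂y = −n_y/n_z = 0.14040.
|∇z| = √(a²+b²) = 0.14056, so dip δ = arctan(0.14056) = 8.00°.
True thickness = vertical thickness × cos δ = 41.8 × cos 8.00° = 41.4 m.

41.4 m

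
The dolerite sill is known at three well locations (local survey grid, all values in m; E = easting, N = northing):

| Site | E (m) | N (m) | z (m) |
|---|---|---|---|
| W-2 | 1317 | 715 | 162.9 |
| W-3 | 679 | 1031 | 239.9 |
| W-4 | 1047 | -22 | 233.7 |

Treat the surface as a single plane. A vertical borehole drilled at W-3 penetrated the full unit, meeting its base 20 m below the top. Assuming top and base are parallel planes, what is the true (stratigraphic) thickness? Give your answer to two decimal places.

Let the plane be z = a·E + b·N + c.
W-3−W-2: −638a + 316b = 77;  W-4−W-2: −270a − 737b = 70.8.
Solving gives a = −0.14243, b = −0.04389.
|∇z| = √(a²+b²) = 0.14904, so dip δ = arctan(0.14904) = 8.48°.
True thickness = vertical thickness × cos δ = 20 × cos 8.48° = 19.78 m.

19.78 m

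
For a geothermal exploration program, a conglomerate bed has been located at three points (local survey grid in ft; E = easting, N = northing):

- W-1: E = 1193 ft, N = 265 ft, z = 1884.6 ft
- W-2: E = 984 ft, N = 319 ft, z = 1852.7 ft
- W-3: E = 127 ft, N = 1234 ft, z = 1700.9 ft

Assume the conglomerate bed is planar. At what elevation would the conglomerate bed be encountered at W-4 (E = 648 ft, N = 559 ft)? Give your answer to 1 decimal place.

Two edge vectors: W-1→W-2 = (-209, 54, -31.9), W-1→W-3 = (-1066, 969, -183.7).
Normal n = (W-1→W-2) × (W-1→W-3) = (20991.3, -4387.9, -144957).
So ∂z/∂E = −n_x/n_z = 0.144811 and ∂z/∂N = −n_y/n_z = −0.030270.
Intercept c from W-1: 1884.6 − 172.76 + 8.02 = 1719.86.
At (648, 559): z = 93.8 − 16.9 + 1719.86 = 1796.8 ft.

1796.8 ft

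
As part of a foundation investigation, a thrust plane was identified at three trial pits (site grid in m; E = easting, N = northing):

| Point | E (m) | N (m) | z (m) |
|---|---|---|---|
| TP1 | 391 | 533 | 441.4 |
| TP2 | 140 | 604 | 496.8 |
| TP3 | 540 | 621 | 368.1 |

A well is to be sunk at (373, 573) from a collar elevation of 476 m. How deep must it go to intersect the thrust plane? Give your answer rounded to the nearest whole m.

41 m

Two edge vectors: TP1→TP2 = (-251, 71, 55.4), TP1→TP3 = (149, 88, -73.3).
Normal n = (TP1→TP2) × (TP1→TP3) = (-10079.5, -10143.7, -32667).
So ∂z/∂E = −n_x/n_z = −0.30855 and ∂z/∂N = −n_y/n_z = −0.31052.
Intercept c from TP1: 441.4 + 120.64 + 165.51 = 727.55.
At (373, 573): z_contact = −115.1 − 177.9 + 727.55 = 434.5 m.
Depth below ground = 476 − 434.5 = 41 m.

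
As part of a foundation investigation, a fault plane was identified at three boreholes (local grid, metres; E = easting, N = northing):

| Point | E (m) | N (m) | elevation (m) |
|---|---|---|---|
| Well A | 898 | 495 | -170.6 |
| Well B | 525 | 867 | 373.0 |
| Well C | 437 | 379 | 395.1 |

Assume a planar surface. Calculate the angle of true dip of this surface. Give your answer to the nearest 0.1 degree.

Two edge vectors: Well A→Well B = (-373, 372, 543.6), Well A→Well C = (-461, -116, 565.7).
Normal n = (Well A→Well B) × (Well A→Well C) = (273498, -39593.5, 214760).
So ∂z/∂E = −n_x/n_z = −1.27351 and ∂z/∂N = −n_y/n_z = 0.18436.
Gradient magnitude |∇z| = √(a² + b²) = √(1.62182 + 0.03399) = 1.28678.
True dip = arctan(1.28678) = 52.1°, dipping toward E (azimuth ≈ 098°).

52.1°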